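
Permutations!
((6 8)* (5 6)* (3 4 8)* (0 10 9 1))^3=((0 10 9 1)(3 4 8 5 6))^3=(0 1 9 10)(3 5 4 6 8)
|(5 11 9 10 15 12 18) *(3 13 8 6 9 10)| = 30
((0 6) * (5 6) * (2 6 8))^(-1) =(0 6 2 8 5)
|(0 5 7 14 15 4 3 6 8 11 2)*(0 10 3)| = 6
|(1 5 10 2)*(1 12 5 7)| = 4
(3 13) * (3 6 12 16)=(3 13 6 12 16)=[0, 1, 2, 13, 4, 5, 12, 7, 8, 9, 10, 11, 16, 6, 14, 15, 3]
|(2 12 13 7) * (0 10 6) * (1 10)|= |(0 1 10 6)(2 12 13 7)|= 4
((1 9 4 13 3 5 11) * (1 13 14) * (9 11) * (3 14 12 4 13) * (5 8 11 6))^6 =(14)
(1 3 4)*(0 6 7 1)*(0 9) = (0 6 7 1 3 4 9) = [6, 3, 2, 4, 9, 5, 7, 1, 8, 0]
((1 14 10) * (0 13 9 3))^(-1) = (0 3 9 13)(1 10 14)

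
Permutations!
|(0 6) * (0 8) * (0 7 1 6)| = |(1 6 8 7)| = 4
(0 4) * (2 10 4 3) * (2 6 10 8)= (0 3 6 10 4)(2 8)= [3, 1, 8, 6, 0, 5, 10, 7, 2, 9, 4]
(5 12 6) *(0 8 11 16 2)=(0 8 11 16 2)(5 12 6)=[8, 1, 0, 3, 4, 12, 5, 7, 11, 9, 10, 16, 6, 13, 14, 15, 2]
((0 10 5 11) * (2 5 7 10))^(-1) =((0 2 5 11)(7 10))^(-1) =(0 11 5 2)(7 10)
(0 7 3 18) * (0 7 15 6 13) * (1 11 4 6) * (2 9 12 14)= (0 15 1 11 4 6 13)(2 9 12 14)(3 18 7)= [15, 11, 9, 18, 6, 5, 13, 3, 8, 12, 10, 4, 14, 0, 2, 1, 16, 17, 7]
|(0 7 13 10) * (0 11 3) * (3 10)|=4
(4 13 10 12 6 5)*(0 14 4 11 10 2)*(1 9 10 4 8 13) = [14, 9, 0, 3, 1, 11, 5, 7, 13, 10, 12, 4, 6, 2, 8] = (0 14 8 13 2)(1 9 10 12 6 5 11 4)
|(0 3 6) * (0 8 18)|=5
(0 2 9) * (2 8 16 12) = (0 8 16 12 2 9) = [8, 1, 9, 3, 4, 5, 6, 7, 16, 0, 10, 11, 2, 13, 14, 15, 12]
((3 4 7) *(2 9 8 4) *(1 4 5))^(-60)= (1 2)(3 5)(4 9)(7 8)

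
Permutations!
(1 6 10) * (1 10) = [0, 6, 2, 3, 4, 5, 1, 7, 8, 9, 10] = (10)(1 6)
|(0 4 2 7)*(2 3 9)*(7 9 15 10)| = 6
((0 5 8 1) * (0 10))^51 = (0 5 8 1 10)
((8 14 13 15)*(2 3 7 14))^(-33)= (2 7 13 8 3 14 15)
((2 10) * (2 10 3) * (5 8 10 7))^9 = (2 3)(5 8 10 7)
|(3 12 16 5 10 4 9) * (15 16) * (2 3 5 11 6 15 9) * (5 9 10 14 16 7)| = 35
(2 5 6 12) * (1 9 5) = [0, 9, 1, 3, 4, 6, 12, 7, 8, 5, 10, 11, 2] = (1 9 5 6 12 2)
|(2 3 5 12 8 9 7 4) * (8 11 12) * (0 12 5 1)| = 11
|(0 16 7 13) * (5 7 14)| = 6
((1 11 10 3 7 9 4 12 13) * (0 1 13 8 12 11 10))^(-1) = ((13)(0 1 10 3 7 9 4 11)(8 12))^(-1) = (13)(0 11 4 9 7 3 10 1)(8 12)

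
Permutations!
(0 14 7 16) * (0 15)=[14, 1, 2, 3, 4, 5, 6, 16, 8, 9, 10, 11, 12, 13, 7, 0, 15]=(0 14 7 16 15)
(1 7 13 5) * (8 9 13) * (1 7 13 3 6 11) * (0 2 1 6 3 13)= (0 2 1)(5 7 8 9 13)(6 11)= [2, 0, 1, 3, 4, 7, 11, 8, 9, 13, 10, 6, 12, 5]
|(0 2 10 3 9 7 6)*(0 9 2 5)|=6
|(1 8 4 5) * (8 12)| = 5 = |(1 12 8 4 5)|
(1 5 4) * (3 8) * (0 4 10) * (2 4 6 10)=[6, 5, 4, 8, 1, 2, 10, 7, 3, 9, 0]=(0 6 10)(1 5 2 4)(3 8)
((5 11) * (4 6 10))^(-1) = ((4 6 10)(5 11))^(-1) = (4 10 6)(5 11)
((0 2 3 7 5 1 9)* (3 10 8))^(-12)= (0 5 8)(1 3 2)(7 10 9)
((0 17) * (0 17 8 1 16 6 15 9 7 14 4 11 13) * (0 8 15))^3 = (17)(0 7 11 1)(4 8 6 9)(13 16 15 14)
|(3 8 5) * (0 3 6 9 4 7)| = |(0 3 8 5 6 9 4 7)| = 8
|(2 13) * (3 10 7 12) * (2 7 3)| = |(2 13 7 12)(3 10)| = 4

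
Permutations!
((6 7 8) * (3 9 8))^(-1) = (3 7 6 8 9)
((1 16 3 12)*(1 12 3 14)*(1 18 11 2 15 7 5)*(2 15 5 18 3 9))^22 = (1 16 14 3 9 2 5)(7 11)(15 18)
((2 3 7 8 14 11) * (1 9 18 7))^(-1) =(1 3 2 11 14 8 7 18 9) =((1 9 18 7 8 14 11 2 3))^(-1)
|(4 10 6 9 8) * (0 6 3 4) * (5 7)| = 12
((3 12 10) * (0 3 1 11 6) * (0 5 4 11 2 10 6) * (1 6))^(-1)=(0 11 4 5 6 10 2 1 12 3)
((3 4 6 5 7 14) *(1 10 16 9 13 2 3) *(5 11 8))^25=(1 5 6 2 16 14 8 4 13 10 7 11 3 9)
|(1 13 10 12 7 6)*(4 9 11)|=|(1 13 10 12 7 6)(4 9 11)|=6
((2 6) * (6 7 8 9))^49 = (2 6 9 8 7)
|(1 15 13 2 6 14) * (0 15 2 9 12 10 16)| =|(0 15 13 9 12 10 16)(1 2 6 14)| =28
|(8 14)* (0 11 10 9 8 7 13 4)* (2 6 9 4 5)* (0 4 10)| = |(0 11)(2 6 9 8 14 7 13 5)| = 8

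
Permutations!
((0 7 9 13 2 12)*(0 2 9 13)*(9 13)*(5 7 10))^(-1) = ((13)(0 10 5 7 9)(2 12))^(-1) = (13)(0 9 7 5 10)(2 12)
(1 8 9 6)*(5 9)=(1 8 5 9 6)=[0, 8, 2, 3, 4, 9, 1, 7, 5, 6]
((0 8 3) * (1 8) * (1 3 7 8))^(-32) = (8)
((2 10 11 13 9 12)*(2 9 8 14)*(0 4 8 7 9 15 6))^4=(0 2 7 6 14 13 15 8 11 12 4 10 9)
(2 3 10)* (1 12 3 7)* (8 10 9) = (1 12 3 9 8 10 2 7) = [0, 12, 7, 9, 4, 5, 6, 1, 10, 8, 2, 11, 3]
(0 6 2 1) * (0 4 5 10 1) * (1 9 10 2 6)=[1, 4, 0, 3, 5, 2, 6, 7, 8, 10, 9]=(0 1 4 5 2)(9 10)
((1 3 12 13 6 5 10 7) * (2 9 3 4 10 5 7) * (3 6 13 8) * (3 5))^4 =((13)(1 4 10 2 9 6 7)(3 12 8 5))^4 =(13)(1 9 4 6 10 7 2)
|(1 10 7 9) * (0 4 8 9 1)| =|(0 4 8 9)(1 10 7)| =12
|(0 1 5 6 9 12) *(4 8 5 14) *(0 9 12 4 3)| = 12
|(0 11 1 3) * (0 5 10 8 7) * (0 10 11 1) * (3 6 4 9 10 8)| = |(0 1 6 4 9 10 3 5 11)(7 8)| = 18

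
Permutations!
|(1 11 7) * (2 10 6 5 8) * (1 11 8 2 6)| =|(1 8 6 5 2 10)(7 11)| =6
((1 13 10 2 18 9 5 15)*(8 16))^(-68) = ((1 13 10 2 18 9 5 15)(8 16))^(-68) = (1 18)(2 15)(5 10)(9 13)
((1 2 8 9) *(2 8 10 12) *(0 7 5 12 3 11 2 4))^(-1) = (0 4 12 5 7)(1 9 8)(2 11 3 10)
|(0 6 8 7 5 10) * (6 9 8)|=6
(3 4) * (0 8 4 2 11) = (0 8 4 3 2 11) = [8, 1, 11, 2, 3, 5, 6, 7, 4, 9, 10, 0]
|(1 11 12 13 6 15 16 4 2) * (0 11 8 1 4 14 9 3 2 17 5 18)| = |(0 11 12 13 6 15 16 14 9 3 2 4 17 5 18)(1 8)| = 30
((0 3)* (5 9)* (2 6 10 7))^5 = (0 3)(2 6 10 7)(5 9)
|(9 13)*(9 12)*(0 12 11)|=|(0 12 9 13 11)|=5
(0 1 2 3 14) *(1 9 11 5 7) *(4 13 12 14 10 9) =[4, 2, 3, 10, 13, 7, 6, 1, 8, 11, 9, 5, 14, 12, 0] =(0 4 13 12 14)(1 2 3 10 9 11 5 7)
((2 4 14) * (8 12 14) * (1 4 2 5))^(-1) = (1 5 14 12 8 4)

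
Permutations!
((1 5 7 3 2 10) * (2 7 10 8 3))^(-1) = ((1 5 10)(2 8 3 7))^(-1) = (1 10 5)(2 7 3 8)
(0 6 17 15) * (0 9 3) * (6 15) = (0 15 9 3)(6 17) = [15, 1, 2, 0, 4, 5, 17, 7, 8, 3, 10, 11, 12, 13, 14, 9, 16, 6]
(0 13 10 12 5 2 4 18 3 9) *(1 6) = (0 13 10 12 5 2 4 18 3 9)(1 6) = [13, 6, 4, 9, 18, 2, 1, 7, 8, 0, 12, 11, 5, 10, 14, 15, 16, 17, 3]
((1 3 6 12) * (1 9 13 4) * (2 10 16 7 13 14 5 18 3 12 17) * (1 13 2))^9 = (18)(2 10 16 7)(4 13)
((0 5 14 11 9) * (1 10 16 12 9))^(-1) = ((0 5 14 11 1 10 16 12 9))^(-1) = (0 9 12 16 10 1 11 14 5)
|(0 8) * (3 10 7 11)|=4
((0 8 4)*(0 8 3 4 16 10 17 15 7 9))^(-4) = ((0 3 4 8 16 10 17 15 7 9))^(-4) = (0 17 4 7 16)(3 15 8 9 10)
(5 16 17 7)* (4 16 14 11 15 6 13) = (4 16 17 7 5 14 11 15 6 13) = [0, 1, 2, 3, 16, 14, 13, 5, 8, 9, 10, 15, 12, 4, 11, 6, 17, 7]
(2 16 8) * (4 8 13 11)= (2 16 13 11 4 8)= [0, 1, 16, 3, 8, 5, 6, 7, 2, 9, 10, 4, 12, 11, 14, 15, 13]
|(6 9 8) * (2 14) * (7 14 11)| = |(2 11 7 14)(6 9 8)| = 12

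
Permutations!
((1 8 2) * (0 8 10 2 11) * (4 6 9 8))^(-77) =((0 4 6 9 8 11)(1 10 2))^(-77) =(0 4 6 9 8 11)(1 10 2)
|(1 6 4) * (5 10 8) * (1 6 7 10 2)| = |(1 7 10 8 5 2)(4 6)| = 6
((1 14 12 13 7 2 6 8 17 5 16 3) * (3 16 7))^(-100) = (2 8 5)(6 17 7)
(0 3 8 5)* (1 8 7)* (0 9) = (0 3 7 1 8 5 9) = [3, 8, 2, 7, 4, 9, 6, 1, 5, 0]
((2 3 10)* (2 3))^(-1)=(3 10)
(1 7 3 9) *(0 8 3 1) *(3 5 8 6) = (0 6 3 9)(1 7)(5 8) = [6, 7, 2, 9, 4, 8, 3, 1, 5, 0]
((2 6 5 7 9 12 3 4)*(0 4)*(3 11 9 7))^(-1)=(0 3 5 6 2 4)(9 11 12)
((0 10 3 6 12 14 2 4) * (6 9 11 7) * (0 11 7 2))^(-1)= ((0 10 3 9 7 6 12 14)(2 4 11))^(-1)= (0 14 12 6 7 9 3 10)(2 11 4)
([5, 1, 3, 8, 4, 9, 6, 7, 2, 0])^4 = (0 5 9)(2 3 8)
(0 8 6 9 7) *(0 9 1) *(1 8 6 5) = (0 6 8 5 1)(7 9) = [6, 0, 2, 3, 4, 1, 8, 9, 5, 7]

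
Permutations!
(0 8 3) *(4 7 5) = (0 8 3)(4 7 5) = [8, 1, 2, 0, 7, 4, 6, 5, 3]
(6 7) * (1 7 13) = (1 7 6 13) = [0, 7, 2, 3, 4, 5, 13, 6, 8, 9, 10, 11, 12, 1]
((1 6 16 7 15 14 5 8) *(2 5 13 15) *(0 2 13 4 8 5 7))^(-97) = (0 7 15 4 1 16 2 13 14 8 6)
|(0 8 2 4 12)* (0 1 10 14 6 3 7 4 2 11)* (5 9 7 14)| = 21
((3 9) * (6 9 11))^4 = ((3 11 6 9))^4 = (11)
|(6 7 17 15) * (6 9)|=|(6 7 17 15 9)|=5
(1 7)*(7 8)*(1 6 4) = (1 8 7 6 4) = [0, 8, 2, 3, 1, 5, 4, 6, 7]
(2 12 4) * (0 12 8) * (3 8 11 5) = (0 12 4 2 11 5 3 8) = [12, 1, 11, 8, 2, 3, 6, 7, 0, 9, 10, 5, 4]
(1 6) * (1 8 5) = (1 6 8 5) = [0, 6, 2, 3, 4, 1, 8, 7, 5]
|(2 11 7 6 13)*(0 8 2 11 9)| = 4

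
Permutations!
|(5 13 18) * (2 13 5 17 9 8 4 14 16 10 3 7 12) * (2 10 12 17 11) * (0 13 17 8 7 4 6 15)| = |(0 13 18 11 2 17 9 7 8 6 15)(3 4 14 16 12 10)| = 66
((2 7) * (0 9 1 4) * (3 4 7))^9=(0 1 2 4 9 7 3)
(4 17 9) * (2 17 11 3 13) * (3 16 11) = (2 17 9 4 3 13)(11 16) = [0, 1, 17, 13, 3, 5, 6, 7, 8, 4, 10, 16, 12, 2, 14, 15, 11, 9]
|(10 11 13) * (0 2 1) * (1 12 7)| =15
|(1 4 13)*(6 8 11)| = |(1 4 13)(6 8 11)| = 3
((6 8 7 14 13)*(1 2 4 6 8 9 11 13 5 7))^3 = (14)(1 6 13 2 9 8 4 11)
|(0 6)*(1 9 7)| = |(0 6)(1 9 7)| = 6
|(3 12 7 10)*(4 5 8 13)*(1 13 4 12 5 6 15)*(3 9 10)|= 10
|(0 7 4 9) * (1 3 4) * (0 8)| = 7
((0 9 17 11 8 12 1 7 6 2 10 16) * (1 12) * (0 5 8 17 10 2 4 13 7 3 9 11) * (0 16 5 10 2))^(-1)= ((0 11 17 16 10 5 8 1 3 9 2)(4 13 7 6))^(-1)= (0 2 9 3 1 8 5 10 16 17 11)(4 6 7 13)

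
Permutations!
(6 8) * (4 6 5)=(4 6 8 5)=[0, 1, 2, 3, 6, 4, 8, 7, 5]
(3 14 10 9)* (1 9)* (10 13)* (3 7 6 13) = (1 9 7 6 13 10)(3 14) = [0, 9, 2, 14, 4, 5, 13, 6, 8, 7, 1, 11, 12, 10, 3]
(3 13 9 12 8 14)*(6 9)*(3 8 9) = (3 13 6)(8 14)(9 12) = [0, 1, 2, 13, 4, 5, 3, 7, 14, 12, 10, 11, 9, 6, 8]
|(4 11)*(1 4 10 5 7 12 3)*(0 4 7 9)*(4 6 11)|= |(0 6 11 10 5 9)(1 7 12 3)|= 12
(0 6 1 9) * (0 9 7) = (9)(0 6 1 7) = [6, 7, 2, 3, 4, 5, 1, 0, 8, 9]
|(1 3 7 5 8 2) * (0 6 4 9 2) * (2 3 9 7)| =12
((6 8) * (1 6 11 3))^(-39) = (1 6 8 11 3)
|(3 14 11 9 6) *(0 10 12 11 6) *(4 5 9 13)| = |(0 10 12 11 13 4 5 9)(3 14 6)| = 24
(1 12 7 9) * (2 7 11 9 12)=(1 2 7 12 11 9)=[0, 2, 7, 3, 4, 5, 6, 12, 8, 1, 10, 9, 11]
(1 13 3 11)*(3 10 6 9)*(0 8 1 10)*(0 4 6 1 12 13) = (0 8 12 13 4 6 9 3 11 10 1) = [8, 0, 2, 11, 6, 5, 9, 7, 12, 3, 1, 10, 13, 4]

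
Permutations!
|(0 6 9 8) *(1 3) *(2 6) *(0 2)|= |(1 3)(2 6 9 8)|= 4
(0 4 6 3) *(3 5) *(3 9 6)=(0 4 3)(5 9 6)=[4, 1, 2, 0, 3, 9, 5, 7, 8, 6]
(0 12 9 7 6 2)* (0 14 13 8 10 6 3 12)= (2 14 13 8 10 6)(3 12 9 7)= [0, 1, 14, 12, 4, 5, 2, 3, 10, 7, 6, 11, 9, 8, 13]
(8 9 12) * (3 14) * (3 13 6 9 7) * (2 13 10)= (2 13 6 9 12 8 7 3 14 10)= [0, 1, 13, 14, 4, 5, 9, 3, 7, 12, 2, 11, 8, 6, 10]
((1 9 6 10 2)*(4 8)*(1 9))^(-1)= ((2 9 6 10)(4 8))^(-1)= (2 10 6 9)(4 8)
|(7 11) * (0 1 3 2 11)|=|(0 1 3 2 11 7)|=6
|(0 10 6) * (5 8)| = |(0 10 6)(5 8)| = 6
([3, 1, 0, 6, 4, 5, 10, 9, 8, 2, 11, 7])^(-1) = [2, 1, 9, 0, 4, 5, 3, 11, 8, 7, 6, 10]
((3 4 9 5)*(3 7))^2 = (3 9 7 4 5)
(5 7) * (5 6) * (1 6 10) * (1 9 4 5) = (1 6)(4 5 7 10 9) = [0, 6, 2, 3, 5, 7, 1, 10, 8, 4, 9]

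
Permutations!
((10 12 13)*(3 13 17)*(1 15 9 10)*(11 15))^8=((1 11 15 9 10 12 17 3 13))^8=(1 13 3 17 12 10 9 15 11)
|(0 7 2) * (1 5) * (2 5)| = 5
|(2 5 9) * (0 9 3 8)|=6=|(0 9 2 5 3 8)|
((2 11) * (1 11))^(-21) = ((1 11 2))^(-21) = (11)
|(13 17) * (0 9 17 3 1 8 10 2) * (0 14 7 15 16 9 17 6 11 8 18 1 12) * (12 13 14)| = 26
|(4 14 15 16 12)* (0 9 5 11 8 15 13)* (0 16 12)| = 11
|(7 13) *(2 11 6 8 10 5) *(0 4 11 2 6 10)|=14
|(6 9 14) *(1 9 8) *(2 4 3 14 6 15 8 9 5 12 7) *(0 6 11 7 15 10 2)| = 5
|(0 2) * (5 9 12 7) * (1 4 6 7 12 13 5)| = |(0 2)(1 4 6 7)(5 9 13)| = 12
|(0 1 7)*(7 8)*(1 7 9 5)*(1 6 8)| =4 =|(0 7)(5 6 8 9)|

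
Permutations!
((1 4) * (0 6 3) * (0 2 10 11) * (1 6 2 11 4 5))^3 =((0 2 10 4 6 3 11)(1 5))^3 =(0 4 11 10 3 2 6)(1 5)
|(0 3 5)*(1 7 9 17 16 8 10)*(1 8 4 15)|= 42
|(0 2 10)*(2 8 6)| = |(0 8 6 2 10)| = 5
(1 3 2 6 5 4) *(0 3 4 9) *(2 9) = (0 3 9)(1 4)(2 6 5) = [3, 4, 6, 9, 1, 2, 5, 7, 8, 0]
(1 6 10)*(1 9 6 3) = (1 3)(6 10 9) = [0, 3, 2, 1, 4, 5, 10, 7, 8, 6, 9]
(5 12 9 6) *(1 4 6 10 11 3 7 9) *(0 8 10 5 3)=[8, 4, 2, 7, 6, 12, 3, 9, 10, 5, 11, 0, 1]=(0 8 10 11)(1 4 6 3 7 9 5 12)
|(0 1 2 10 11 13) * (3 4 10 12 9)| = 10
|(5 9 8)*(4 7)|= 6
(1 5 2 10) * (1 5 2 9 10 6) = [0, 2, 6, 3, 4, 9, 1, 7, 8, 10, 5] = (1 2 6)(5 9 10)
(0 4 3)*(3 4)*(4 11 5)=[3, 1, 2, 0, 11, 4, 6, 7, 8, 9, 10, 5]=(0 3)(4 11 5)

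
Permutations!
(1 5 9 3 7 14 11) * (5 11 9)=(1 11)(3 7 14 9)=[0, 11, 2, 7, 4, 5, 6, 14, 8, 3, 10, 1, 12, 13, 9]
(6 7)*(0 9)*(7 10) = (0 9)(6 10 7) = [9, 1, 2, 3, 4, 5, 10, 6, 8, 0, 7]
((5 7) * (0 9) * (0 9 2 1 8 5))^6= ((9)(0 2 1 8 5 7))^6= (9)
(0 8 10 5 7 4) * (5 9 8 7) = [7, 1, 2, 3, 0, 5, 6, 4, 10, 8, 9] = (0 7 4)(8 10 9)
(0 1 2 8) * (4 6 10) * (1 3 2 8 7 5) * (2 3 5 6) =(0 5 1 8)(2 7 6 10 4) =[5, 8, 7, 3, 2, 1, 10, 6, 0, 9, 4]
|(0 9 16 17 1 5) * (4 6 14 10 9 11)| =|(0 11 4 6 14 10 9 16 17 1 5)| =11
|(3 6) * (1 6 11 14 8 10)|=|(1 6 3 11 14 8 10)|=7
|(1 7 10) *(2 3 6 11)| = |(1 7 10)(2 3 6 11)| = 12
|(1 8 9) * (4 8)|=|(1 4 8 9)|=4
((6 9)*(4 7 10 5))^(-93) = ((4 7 10 5)(6 9))^(-93) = (4 5 10 7)(6 9)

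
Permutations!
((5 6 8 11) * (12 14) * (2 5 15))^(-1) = (2 15 11 8 6 5)(12 14)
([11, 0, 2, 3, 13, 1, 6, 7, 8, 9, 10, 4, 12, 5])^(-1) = [1, 5, 2, 3, 11, 13, 6, 7, 8, 9, 10, 0, 12, 4]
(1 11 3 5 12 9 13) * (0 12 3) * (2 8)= (0 12 9 13 1 11)(2 8)(3 5)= [12, 11, 8, 5, 4, 3, 6, 7, 2, 13, 10, 0, 9, 1]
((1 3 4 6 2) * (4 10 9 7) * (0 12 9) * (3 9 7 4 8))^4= (0 3 7)(1 2 6 4 9)(8 12 10)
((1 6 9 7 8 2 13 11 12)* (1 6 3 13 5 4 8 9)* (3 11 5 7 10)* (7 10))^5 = ((1 11 12 6)(2 10 3 13 5 4 8)(7 9))^5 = (1 11 12 6)(2 4 13 10 8 5 3)(7 9)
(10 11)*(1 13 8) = (1 13 8)(10 11) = [0, 13, 2, 3, 4, 5, 6, 7, 1, 9, 11, 10, 12, 8]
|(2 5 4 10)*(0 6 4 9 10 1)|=4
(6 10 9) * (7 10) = (6 7 10 9) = [0, 1, 2, 3, 4, 5, 7, 10, 8, 6, 9]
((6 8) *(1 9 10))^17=(1 10 9)(6 8)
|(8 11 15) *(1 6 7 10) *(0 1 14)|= 6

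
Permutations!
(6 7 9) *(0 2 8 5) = (0 2 8 5)(6 7 9) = [2, 1, 8, 3, 4, 0, 7, 9, 5, 6]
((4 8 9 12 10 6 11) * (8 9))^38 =(4 12 6)(9 10 11)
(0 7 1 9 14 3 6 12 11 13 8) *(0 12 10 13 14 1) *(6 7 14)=[14, 9, 2, 7, 4, 5, 10, 0, 12, 1, 13, 6, 11, 8, 3]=(0 14 3 7)(1 9)(6 10 13 8 12 11)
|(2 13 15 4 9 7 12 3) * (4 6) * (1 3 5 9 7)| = 11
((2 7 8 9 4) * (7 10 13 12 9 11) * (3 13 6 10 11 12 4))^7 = (2 13 9 8 11 4 3 12 7)(6 10)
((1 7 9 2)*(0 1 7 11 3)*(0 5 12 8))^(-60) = (0 3 8 11 12 1 5)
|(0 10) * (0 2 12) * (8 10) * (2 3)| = |(0 8 10 3 2 12)| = 6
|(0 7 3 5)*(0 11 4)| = |(0 7 3 5 11 4)| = 6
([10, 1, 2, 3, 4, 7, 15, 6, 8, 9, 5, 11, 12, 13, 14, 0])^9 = [7, 1, 2, 3, 4, 15, 10, 0, 8, 9, 6, 11, 12, 13, 14, 5]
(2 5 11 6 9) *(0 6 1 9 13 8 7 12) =(0 6 13 8 7 12)(1 9 2 5 11) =[6, 9, 5, 3, 4, 11, 13, 12, 7, 2, 10, 1, 0, 8]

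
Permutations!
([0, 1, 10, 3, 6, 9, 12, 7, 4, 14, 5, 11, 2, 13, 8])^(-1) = (2 12 6 4 8 14 9 5 10)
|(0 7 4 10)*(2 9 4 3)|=|(0 7 3 2 9 4 10)|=7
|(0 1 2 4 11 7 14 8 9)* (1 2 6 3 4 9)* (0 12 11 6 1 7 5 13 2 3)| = 12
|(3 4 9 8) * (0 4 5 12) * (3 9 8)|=|(0 4 8 9 3 5 12)|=7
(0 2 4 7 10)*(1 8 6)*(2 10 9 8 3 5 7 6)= [10, 3, 4, 5, 6, 7, 1, 9, 2, 8, 0]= (0 10)(1 3 5 7 9 8 2 4 6)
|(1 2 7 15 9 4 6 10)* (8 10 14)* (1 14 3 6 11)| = 42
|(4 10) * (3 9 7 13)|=4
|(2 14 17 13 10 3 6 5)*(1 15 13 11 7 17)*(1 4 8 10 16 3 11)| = 15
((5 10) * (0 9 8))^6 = (10) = ((0 9 8)(5 10))^6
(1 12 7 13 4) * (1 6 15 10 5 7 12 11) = [0, 11, 2, 3, 6, 7, 15, 13, 8, 9, 5, 1, 12, 4, 14, 10] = (1 11)(4 6 15 10 5 7 13)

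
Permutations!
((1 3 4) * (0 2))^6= (4)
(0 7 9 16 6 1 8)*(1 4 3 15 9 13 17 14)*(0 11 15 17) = [7, 8, 2, 17, 3, 5, 4, 13, 11, 16, 10, 15, 12, 0, 1, 9, 6, 14] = (0 7 13)(1 8 11 15 9 16 6 4 3 17 14)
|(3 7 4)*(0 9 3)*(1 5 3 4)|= |(0 9 4)(1 5 3 7)|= 12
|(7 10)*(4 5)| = |(4 5)(7 10)| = 2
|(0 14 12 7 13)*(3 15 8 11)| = 20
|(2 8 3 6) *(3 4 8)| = |(2 3 6)(4 8)| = 6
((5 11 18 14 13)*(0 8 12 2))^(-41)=(0 2 12 8)(5 13 14 18 11)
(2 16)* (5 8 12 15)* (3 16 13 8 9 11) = [0, 1, 13, 16, 4, 9, 6, 7, 12, 11, 10, 3, 15, 8, 14, 5, 2] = (2 13 8 12 15 5 9 11 3 16)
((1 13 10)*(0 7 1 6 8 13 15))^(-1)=(0 15 1 7)(6 10 13 8)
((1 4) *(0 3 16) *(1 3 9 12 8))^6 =((0 9 12 8 1 4 3 16))^6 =(0 3 1 12)(4 8 9 16)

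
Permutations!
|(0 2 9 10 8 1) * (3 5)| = 6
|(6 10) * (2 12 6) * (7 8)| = 4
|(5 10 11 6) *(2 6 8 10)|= 3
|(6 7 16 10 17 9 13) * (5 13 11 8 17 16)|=4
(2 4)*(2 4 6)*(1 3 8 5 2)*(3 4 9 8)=[0, 4, 6, 3, 9, 2, 1, 7, 5, 8]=(1 4 9 8 5 2 6)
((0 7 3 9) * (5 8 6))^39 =((0 7 3 9)(5 8 6))^39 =(0 9 3 7)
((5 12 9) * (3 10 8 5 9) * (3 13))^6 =((3 10 8 5 12 13))^6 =(13)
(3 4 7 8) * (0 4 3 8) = (8)(0 4 7) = [4, 1, 2, 3, 7, 5, 6, 0, 8]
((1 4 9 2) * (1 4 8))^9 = (9)(1 8)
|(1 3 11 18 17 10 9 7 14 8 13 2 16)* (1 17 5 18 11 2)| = |(1 3 2 16 17 10 9 7 14 8 13)(5 18)| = 22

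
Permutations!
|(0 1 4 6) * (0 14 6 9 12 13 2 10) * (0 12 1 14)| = 12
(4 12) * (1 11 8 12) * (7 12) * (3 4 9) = (1 11 8 7 12 9 3 4) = [0, 11, 2, 4, 1, 5, 6, 12, 7, 3, 10, 8, 9]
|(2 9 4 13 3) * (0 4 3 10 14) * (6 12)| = |(0 4 13 10 14)(2 9 3)(6 12)| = 30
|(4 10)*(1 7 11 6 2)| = 10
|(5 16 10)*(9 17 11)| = |(5 16 10)(9 17 11)| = 3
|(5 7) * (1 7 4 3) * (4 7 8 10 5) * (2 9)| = 14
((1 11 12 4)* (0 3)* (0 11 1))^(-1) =((0 3 11 12 4))^(-1) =(0 4 12 11 3)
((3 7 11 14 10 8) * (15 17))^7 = ((3 7 11 14 10 8)(15 17))^7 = (3 7 11 14 10 8)(15 17)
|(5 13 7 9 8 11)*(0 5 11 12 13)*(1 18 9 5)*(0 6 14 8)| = 28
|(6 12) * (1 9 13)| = 6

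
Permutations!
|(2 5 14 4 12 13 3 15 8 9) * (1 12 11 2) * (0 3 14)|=13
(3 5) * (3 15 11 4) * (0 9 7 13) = (0 9 7 13)(3 5 15 11 4) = [9, 1, 2, 5, 3, 15, 6, 13, 8, 7, 10, 4, 12, 0, 14, 11]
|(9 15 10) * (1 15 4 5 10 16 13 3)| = 20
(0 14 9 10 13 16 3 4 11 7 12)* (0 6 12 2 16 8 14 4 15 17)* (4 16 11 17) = [16, 1, 11, 15, 17, 5, 12, 2, 14, 10, 13, 7, 6, 8, 9, 4, 3, 0] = (0 16 3 15 4 17)(2 11 7)(6 12)(8 14 9 10 13)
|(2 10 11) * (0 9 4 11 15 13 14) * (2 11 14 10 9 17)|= |(0 17 2 9 4 14)(10 15 13)|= 6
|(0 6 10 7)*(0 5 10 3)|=|(0 6 3)(5 10 7)|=3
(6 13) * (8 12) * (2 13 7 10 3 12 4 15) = [0, 1, 13, 12, 15, 5, 7, 10, 4, 9, 3, 11, 8, 6, 14, 2] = (2 13 6 7 10 3 12 8 4 15)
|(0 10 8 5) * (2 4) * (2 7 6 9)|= |(0 10 8 5)(2 4 7 6 9)|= 20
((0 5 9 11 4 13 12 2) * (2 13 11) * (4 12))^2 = (0 9)(2 5)(4 12)(11 13)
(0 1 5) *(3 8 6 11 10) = [1, 5, 2, 8, 4, 0, 11, 7, 6, 9, 3, 10] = (0 1 5)(3 8 6 11 10)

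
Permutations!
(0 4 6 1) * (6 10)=(0 4 10 6 1)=[4, 0, 2, 3, 10, 5, 1, 7, 8, 9, 6]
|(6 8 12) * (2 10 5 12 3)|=|(2 10 5 12 6 8 3)|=7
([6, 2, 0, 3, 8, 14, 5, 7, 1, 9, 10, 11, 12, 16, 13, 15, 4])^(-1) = [2, 8, 1, 3, 16, 6, 0, 7, 4, 9, 10, 11, 12, 14, 5, 15, 13]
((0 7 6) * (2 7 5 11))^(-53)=(0 5 11 2 7 6)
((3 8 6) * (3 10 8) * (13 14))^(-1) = ((6 10 8)(13 14))^(-1) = (6 8 10)(13 14)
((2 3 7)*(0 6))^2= ((0 6)(2 3 7))^2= (2 7 3)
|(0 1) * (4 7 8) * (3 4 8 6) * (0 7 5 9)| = 8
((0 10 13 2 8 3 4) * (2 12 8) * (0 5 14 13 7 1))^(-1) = (0 1 7 10)(3 8 12 13 14 5 4)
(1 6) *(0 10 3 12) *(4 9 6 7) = [10, 7, 2, 12, 9, 5, 1, 4, 8, 6, 3, 11, 0] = (0 10 3 12)(1 7 4 9 6)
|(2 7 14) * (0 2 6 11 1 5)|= 8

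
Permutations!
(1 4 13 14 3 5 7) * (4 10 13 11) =(1 10 13 14 3 5 7)(4 11) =[0, 10, 2, 5, 11, 7, 6, 1, 8, 9, 13, 4, 12, 14, 3]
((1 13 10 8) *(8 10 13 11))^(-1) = (13)(1 8 11)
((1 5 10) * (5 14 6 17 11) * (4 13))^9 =((1 14 6 17 11 5 10)(4 13))^9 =(1 6 11 10 14 17 5)(4 13)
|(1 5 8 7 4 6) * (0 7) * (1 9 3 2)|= 10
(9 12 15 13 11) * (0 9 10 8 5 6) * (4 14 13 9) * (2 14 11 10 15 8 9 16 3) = (0 4 11 15 16 3 2 14 13 10 9 12 8 5 6) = [4, 1, 14, 2, 11, 6, 0, 7, 5, 12, 9, 15, 8, 10, 13, 16, 3]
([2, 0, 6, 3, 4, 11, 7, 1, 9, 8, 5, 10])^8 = [7, 6, 1, 3, 4, 10, 0, 2, 8, 9, 11, 5]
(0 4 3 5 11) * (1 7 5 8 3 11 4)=(0 1 7 5 4 11)(3 8)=[1, 7, 2, 8, 11, 4, 6, 5, 3, 9, 10, 0]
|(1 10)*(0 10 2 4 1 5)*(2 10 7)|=|(0 7 2 4 1 10 5)|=7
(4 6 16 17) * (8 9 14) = (4 6 16 17)(8 9 14) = [0, 1, 2, 3, 6, 5, 16, 7, 9, 14, 10, 11, 12, 13, 8, 15, 17, 4]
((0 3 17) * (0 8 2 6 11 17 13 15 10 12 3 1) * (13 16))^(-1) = ((0 1)(2 6 11 17 8)(3 16 13 15 10 12))^(-1) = (0 1)(2 8 17 11 6)(3 12 10 15 13 16)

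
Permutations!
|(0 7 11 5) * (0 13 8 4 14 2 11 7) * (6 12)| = 14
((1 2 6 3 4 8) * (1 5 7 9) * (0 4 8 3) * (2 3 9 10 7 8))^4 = (10)(0 3 4 2 9 6 1)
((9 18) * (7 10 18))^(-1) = ((7 10 18 9))^(-1) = (7 9 18 10)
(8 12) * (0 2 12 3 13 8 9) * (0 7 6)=(0 2 12 9 7 6)(3 13 8)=[2, 1, 12, 13, 4, 5, 0, 6, 3, 7, 10, 11, 9, 8]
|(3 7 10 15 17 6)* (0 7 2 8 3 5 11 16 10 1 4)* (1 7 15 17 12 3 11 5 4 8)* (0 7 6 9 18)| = 39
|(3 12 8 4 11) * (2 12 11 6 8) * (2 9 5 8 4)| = 10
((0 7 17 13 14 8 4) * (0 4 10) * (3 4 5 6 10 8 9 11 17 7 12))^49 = ((0 12 3 4 5 6 10)(9 11 17 13 14))^49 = (9 14 13 17 11)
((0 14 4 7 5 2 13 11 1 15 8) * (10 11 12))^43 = (0 5 10 8 7 12 15 4 13 1 14 2 11)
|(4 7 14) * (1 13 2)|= |(1 13 2)(4 7 14)|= 3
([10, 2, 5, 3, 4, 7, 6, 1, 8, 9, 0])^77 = [10, 2, 5, 3, 4, 7, 6, 1, 8, 9, 0]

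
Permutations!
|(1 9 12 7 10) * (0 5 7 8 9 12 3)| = |(0 5 7 10 1 12 8 9 3)| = 9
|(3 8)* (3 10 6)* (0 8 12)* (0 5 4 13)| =|(0 8 10 6 3 12 5 4 13)| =9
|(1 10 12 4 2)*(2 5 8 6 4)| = |(1 10 12 2)(4 5 8 6)| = 4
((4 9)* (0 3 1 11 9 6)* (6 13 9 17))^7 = (0 3 1 11 17 6)(4 13 9)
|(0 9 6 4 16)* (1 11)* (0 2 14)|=|(0 9 6 4 16 2 14)(1 11)|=14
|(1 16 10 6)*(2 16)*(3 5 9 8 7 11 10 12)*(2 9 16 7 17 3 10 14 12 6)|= |(1 9 8 17 3 5 16 6)(2 7 11 14 12 10)|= 24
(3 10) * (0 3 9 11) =[3, 1, 2, 10, 4, 5, 6, 7, 8, 11, 9, 0] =(0 3 10 9 11)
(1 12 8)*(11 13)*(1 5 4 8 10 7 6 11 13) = (13)(1 12 10 7 6 11)(4 8 5) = [0, 12, 2, 3, 8, 4, 11, 6, 5, 9, 7, 1, 10, 13]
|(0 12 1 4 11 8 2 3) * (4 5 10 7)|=11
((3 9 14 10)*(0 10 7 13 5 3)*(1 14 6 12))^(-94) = ((0 10)(1 14 7 13 5 3 9 6 12))^(-94) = (1 3 14 9 7 6 13 12 5)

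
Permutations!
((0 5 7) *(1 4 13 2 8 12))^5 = ((0 5 7)(1 4 13 2 8 12))^5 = (0 7 5)(1 12 8 2 13 4)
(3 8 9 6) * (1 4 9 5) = [0, 4, 2, 8, 9, 1, 3, 7, 5, 6] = (1 4 9 6 3 8 5)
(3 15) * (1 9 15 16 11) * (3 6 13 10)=(1 9 15 6 13 10 3 16 11)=[0, 9, 2, 16, 4, 5, 13, 7, 8, 15, 3, 1, 12, 10, 14, 6, 11]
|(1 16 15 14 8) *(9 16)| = |(1 9 16 15 14 8)| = 6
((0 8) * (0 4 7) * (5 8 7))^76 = (4 5 8)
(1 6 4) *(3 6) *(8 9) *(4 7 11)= (1 3 6 7 11 4)(8 9)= [0, 3, 2, 6, 1, 5, 7, 11, 9, 8, 10, 4]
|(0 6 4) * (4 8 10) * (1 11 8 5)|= 8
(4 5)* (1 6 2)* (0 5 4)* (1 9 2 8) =(0 5)(1 6 8)(2 9) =[5, 6, 9, 3, 4, 0, 8, 7, 1, 2]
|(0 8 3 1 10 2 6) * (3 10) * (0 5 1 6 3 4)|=9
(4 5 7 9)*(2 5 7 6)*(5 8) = (2 8 5 6)(4 7 9) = [0, 1, 8, 3, 7, 6, 2, 9, 5, 4]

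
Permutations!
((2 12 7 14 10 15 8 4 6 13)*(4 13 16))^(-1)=((2 12 7 14 10 15 8 13)(4 6 16))^(-1)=(2 13 8 15 10 14 7 12)(4 16 6)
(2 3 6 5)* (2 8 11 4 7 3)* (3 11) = [0, 1, 2, 6, 7, 8, 5, 11, 3, 9, 10, 4] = (3 6 5 8)(4 7 11)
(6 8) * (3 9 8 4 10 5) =[0, 1, 2, 9, 10, 3, 4, 7, 6, 8, 5] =(3 9 8 6 4 10 5)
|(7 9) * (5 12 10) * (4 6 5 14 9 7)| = |(4 6 5 12 10 14 9)| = 7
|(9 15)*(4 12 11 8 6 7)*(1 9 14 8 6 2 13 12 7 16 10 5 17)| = 14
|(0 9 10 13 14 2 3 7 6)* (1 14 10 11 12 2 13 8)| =40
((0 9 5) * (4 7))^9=(9)(4 7)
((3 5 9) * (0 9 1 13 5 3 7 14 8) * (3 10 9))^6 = ((0 3 10 9 7 14 8)(1 13 5))^6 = (0 8 14 7 9 10 3)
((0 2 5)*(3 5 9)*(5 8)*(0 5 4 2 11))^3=((0 11)(2 9 3 8 4))^3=(0 11)(2 8 9 4 3)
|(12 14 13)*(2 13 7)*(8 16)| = |(2 13 12 14 7)(8 16)| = 10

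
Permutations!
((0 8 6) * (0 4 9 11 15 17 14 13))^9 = (0 13 14 17 15 11 9 4 6 8)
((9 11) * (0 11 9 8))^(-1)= (0 8 11)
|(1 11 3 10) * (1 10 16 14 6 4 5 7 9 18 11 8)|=10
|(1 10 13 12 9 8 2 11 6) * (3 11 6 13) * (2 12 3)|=12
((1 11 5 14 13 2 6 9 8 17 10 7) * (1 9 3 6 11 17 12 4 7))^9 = (17)(2 13 14 5 11)(3 6)(4 12 8 9 7)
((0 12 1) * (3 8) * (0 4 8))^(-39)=((0 12 1 4 8 3))^(-39)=(0 4)(1 3)(8 12)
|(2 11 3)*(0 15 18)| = 3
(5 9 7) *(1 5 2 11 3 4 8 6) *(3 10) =(1 5 9 7 2 11 10 3 4 8 6) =[0, 5, 11, 4, 8, 9, 1, 2, 6, 7, 3, 10]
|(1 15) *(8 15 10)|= |(1 10 8 15)|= 4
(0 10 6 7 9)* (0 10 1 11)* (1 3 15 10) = (0 3 15 10 6 7 9 1 11) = [3, 11, 2, 15, 4, 5, 7, 9, 8, 1, 6, 0, 12, 13, 14, 10]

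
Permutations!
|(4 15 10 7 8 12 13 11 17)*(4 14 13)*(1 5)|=|(1 5)(4 15 10 7 8 12)(11 17 14 13)|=12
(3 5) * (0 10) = (0 10)(3 5) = [10, 1, 2, 5, 4, 3, 6, 7, 8, 9, 0]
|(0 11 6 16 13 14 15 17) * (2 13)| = |(0 11 6 16 2 13 14 15 17)| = 9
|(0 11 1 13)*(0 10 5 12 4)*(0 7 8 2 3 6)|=|(0 11 1 13 10 5 12 4 7 8 2 3 6)|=13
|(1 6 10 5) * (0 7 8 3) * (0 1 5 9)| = |(0 7 8 3 1 6 10 9)| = 8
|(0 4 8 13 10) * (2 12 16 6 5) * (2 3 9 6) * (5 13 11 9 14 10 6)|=|(0 4 8 11 9 5 3 14 10)(2 12 16)(6 13)|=18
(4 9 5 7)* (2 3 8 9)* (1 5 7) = [0, 5, 3, 8, 2, 1, 6, 4, 9, 7] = (1 5)(2 3 8 9 7 4)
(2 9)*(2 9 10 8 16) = (2 10 8 16) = [0, 1, 10, 3, 4, 5, 6, 7, 16, 9, 8, 11, 12, 13, 14, 15, 2]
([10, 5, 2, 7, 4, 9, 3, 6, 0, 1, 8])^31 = [10, 5, 2, 7, 4, 9, 3, 6, 0, 1, 8]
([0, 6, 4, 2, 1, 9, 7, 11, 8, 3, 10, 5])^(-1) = (1 4 2 3 9 5 11 7 6)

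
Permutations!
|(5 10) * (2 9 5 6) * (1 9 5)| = 4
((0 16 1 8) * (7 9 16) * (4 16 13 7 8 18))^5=(0 8)(1 18 4 16)(7 13 9)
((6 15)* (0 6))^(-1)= (0 15 6)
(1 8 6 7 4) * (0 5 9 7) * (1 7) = (0 5 9 1 8 6)(4 7) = [5, 8, 2, 3, 7, 9, 0, 4, 6, 1]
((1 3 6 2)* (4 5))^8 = (6)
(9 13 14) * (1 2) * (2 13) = (1 13 14 9 2) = [0, 13, 1, 3, 4, 5, 6, 7, 8, 2, 10, 11, 12, 14, 9]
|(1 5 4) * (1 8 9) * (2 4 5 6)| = 6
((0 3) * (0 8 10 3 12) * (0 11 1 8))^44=(0 11 8 3 12 1 10)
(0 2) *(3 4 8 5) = (0 2)(3 4 8 5) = [2, 1, 0, 4, 8, 3, 6, 7, 5]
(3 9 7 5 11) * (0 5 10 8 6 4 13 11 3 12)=[5, 1, 2, 9, 13, 3, 4, 10, 6, 7, 8, 12, 0, 11]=(0 5 3 9 7 10 8 6 4 13 11 12)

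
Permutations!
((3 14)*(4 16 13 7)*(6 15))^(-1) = ((3 14)(4 16 13 7)(6 15))^(-1) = (3 14)(4 7 13 16)(6 15)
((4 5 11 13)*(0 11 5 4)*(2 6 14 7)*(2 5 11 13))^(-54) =(14)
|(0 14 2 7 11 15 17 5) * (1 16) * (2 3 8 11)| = |(0 14 3 8 11 15 17 5)(1 16)(2 7)| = 8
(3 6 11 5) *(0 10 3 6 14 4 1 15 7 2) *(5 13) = (0 10 3 14 4 1 15 7 2)(5 6 11 13) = [10, 15, 0, 14, 1, 6, 11, 2, 8, 9, 3, 13, 12, 5, 4, 7]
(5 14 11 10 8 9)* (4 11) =(4 11 10 8 9 5 14) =[0, 1, 2, 3, 11, 14, 6, 7, 9, 5, 8, 10, 12, 13, 4]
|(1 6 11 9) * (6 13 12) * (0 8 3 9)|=9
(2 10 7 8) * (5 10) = (2 5 10 7 8) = [0, 1, 5, 3, 4, 10, 6, 8, 2, 9, 7]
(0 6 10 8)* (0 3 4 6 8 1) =(0 8 3 4 6 10 1) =[8, 0, 2, 4, 6, 5, 10, 7, 3, 9, 1]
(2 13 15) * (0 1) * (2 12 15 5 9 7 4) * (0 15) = (0 1 15 12)(2 13 5 9 7 4) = [1, 15, 13, 3, 2, 9, 6, 4, 8, 7, 10, 11, 0, 5, 14, 12]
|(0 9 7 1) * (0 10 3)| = |(0 9 7 1 10 3)| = 6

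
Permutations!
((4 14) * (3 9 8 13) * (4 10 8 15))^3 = ((3 9 15 4 14 10 8 13))^3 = (3 4 8 9 14 13 15 10)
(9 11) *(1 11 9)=(1 11)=[0, 11, 2, 3, 4, 5, 6, 7, 8, 9, 10, 1]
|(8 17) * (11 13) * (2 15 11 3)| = |(2 15 11 13 3)(8 17)| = 10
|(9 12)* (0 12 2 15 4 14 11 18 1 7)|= |(0 12 9 2 15 4 14 11 18 1 7)|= 11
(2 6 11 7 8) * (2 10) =(2 6 11 7 8 10) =[0, 1, 6, 3, 4, 5, 11, 8, 10, 9, 2, 7]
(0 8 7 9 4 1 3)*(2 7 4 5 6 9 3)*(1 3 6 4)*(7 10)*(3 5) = (0 8 1 2 10 7 6 9 3)(4 5) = [8, 2, 10, 0, 5, 4, 9, 6, 1, 3, 7]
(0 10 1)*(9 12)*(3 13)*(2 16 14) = (0 10 1)(2 16 14)(3 13)(9 12) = [10, 0, 16, 13, 4, 5, 6, 7, 8, 12, 1, 11, 9, 3, 2, 15, 14]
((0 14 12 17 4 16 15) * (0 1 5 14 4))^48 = ((0 4 16 15 1 5 14 12 17))^48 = (0 15 14)(1 12 4)(5 17 16)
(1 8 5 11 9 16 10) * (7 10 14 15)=(1 8 5 11 9 16 14 15 7 10)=[0, 8, 2, 3, 4, 11, 6, 10, 5, 16, 1, 9, 12, 13, 15, 7, 14]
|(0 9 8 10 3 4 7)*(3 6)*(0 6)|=4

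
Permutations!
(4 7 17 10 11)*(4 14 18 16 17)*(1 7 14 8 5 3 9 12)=(1 7 4 14 18 16 17 10 11 8 5 3 9 12)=[0, 7, 2, 9, 14, 3, 6, 4, 5, 12, 11, 8, 1, 13, 18, 15, 17, 10, 16]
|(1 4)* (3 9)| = 2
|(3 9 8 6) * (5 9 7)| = |(3 7 5 9 8 6)| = 6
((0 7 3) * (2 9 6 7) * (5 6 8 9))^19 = (0 2 5 6 7 3)(8 9)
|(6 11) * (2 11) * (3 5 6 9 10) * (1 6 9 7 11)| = 12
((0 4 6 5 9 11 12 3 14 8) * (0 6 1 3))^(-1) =(0 12 11 9 5 6 8 14 3 1 4)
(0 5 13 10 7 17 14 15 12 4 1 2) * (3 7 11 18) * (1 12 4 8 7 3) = (0 5 13 10 11 18 1 2)(4 12 8 7 17 14 15) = [5, 2, 0, 3, 12, 13, 6, 17, 7, 9, 11, 18, 8, 10, 15, 4, 16, 14, 1]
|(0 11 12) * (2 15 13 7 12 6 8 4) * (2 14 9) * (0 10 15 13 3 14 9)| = 14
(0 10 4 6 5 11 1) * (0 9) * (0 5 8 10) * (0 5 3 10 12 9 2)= [5, 2, 0, 10, 6, 11, 8, 7, 12, 3, 4, 1, 9]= (0 5 11 1 2)(3 10 4 6 8 12 9)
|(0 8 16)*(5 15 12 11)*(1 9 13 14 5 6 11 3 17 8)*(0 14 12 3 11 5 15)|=24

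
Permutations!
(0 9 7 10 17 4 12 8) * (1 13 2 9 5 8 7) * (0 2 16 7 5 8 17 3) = (0 8 2 9 1 13 16 7 10 3)(4 12 5 17) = [8, 13, 9, 0, 12, 17, 6, 10, 2, 1, 3, 11, 5, 16, 14, 15, 7, 4]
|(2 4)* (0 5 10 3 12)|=10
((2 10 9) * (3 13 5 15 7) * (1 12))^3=((1 12)(2 10 9)(3 13 5 15 7))^3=(1 12)(3 15 13 7 5)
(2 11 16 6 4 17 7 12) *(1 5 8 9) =(1 5 8 9)(2 11 16 6 4 17 7 12) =[0, 5, 11, 3, 17, 8, 4, 12, 9, 1, 10, 16, 2, 13, 14, 15, 6, 7]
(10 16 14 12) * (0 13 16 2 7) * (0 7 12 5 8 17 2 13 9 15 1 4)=(0 9 15 1 4)(2 12 10 13 16 14 5 8 17)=[9, 4, 12, 3, 0, 8, 6, 7, 17, 15, 13, 11, 10, 16, 5, 1, 14, 2]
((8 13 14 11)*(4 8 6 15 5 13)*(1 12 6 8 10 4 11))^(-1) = ((1 12 6 15 5 13 14)(4 10)(8 11))^(-1) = (1 14 13 5 15 6 12)(4 10)(8 11)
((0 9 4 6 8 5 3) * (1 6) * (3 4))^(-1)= (0 3 9)(1 4 5 8 6)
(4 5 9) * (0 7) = (0 7)(4 5 9) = [7, 1, 2, 3, 5, 9, 6, 0, 8, 4]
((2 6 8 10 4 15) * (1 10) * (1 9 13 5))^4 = ((1 10 4 15 2 6 8 9 13 5))^4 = (1 2 13 4 8)(5 15 9 10 6)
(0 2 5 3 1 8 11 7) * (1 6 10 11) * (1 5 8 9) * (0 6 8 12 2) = (1 9)(2 12)(3 8 5)(6 10 11 7) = [0, 9, 12, 8, 4, 3, 10, 6, 5, 1, 11, 7, 2]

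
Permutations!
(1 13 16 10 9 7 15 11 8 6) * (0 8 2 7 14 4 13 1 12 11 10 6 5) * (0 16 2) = (0 8 5 16 6 12 11)(2 7 15 10 9 14 4 13) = [8, 1, 7, 3, 13, 16, 12, 15, 5, 14, 9, 0, 11, 2, 4, 10, 6]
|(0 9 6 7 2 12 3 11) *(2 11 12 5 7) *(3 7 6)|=|(0 9 3 12 7 11)(2 5 6)|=6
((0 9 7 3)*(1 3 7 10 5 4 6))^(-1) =(0 3 1 6 4 5 10 9) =((0 9 10 5 4 6 1 3))^(-1)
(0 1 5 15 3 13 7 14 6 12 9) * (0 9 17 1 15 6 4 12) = (0 15 3 13 7 14 4 12 17 1 5 6) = [15, 5, 2, 13, 12, 6, 0, 14, 8, 9, 10, 11, 17, 7, 4, 3, 16, 1]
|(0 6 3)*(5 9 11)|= 3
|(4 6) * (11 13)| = 2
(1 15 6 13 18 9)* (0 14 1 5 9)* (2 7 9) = (0 14 1 15 6 13 18)(2 7 9 5) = [14, 15, 7, 3, 4, 2, 13, 9, 8, 5, 10, 11, 12, 18, 1, 6, 16, 17, 0]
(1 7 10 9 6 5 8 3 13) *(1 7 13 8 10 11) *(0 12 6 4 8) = (0 12 6 5 10 9 4 8 3)(1 13 7 11) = [12, 13, 2, 0, 8, 10, 5, 11, 3, 4, 9, 1, 6, 7]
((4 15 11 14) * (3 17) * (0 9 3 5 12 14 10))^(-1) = (0 10 11 15 4 14 12 5 17 3 9)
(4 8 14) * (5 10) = (4 8 14)(5 10) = [0, 1, 2, 3, 8, 10, 6, 7, 14, 9, 5, 11, 12, 13, 4]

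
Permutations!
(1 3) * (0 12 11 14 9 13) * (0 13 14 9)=(0 12 11 9 14)(1 3)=[12, 3, 2, 1, 4, 5, 6, 7, 8, 14, 10, 9, 11, 13, 0]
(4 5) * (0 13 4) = [13, 1, 2, 3, 5, 0, 6, 7, 8, 9, 10, 11, 12, 4] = (0 13 4 5)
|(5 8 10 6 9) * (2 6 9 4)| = |(2 6 4)(5 8 10 9)| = 12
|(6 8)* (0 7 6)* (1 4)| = |(0 7 6 8)(1 4)| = 4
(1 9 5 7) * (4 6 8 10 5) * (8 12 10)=(1 9 4 6 12 10 5 7)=[0, 9, 2, 3, 6, 7, 12, 1, 8, 4, 5, 11, 10]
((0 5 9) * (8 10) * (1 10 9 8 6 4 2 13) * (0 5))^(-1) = (1 13 2 4 6 10)(5 9 8)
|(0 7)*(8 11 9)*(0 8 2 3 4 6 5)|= |(0 7 8 11 9 2 3 4 6 5)|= 10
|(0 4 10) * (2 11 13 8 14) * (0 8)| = 8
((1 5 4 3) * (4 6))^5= ((1 5 6 4 3))^5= (6)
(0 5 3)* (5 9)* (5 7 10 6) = (0 9 7 10 6 5 3) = [9, 1, 2, 0, 4, 3, 5, 10, 8, 7, 6]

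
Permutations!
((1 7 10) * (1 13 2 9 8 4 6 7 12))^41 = (1 12)(2 9 8 4 6 7 10 13)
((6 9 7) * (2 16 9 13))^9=((2 16 9 7 6 13))^9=(2 7)(6 16)(9 13)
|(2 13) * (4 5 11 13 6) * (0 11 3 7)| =9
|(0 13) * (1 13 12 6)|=5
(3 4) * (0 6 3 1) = (0 6 3 4 1) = [6, 0, 2, 4, 1, 5, 3]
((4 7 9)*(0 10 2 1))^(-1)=(0 1 2 10)(4 9 7)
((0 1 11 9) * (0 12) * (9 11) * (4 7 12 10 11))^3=(0 10 7 1 11 12 9 4)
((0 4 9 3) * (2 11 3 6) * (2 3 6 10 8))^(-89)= ((0 4 9 10 8 2 11 6 3))^(-89)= (0 4 9 10 8 2 11 6 3)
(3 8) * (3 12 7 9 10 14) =(3 8 12 7 9 10 14) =[0, 1, 2, 8, 4, 5, 6, 9, 12, 10, 14, 11, 7, 13, 3]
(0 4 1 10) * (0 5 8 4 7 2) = (0 7 2)(1 10 5 8 4) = [7, 10, 0, 3, 1, 8, 6, 2, 4, 9, 5]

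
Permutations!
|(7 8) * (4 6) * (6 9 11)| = 4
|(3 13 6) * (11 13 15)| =5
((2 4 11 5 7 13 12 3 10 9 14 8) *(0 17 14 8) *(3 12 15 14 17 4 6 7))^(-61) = (17)(0 6 3 14 2 5 15 8 11 13 9 4 7 10) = ((17)(0 4 11 5 3 10 9 8 2 6 7 13 15 14))^(-61)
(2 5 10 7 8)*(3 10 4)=(2 5 4 3 10 7 8)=[0, 1, 5, 10, 3, 4, 6, 8, 2, 9, 7]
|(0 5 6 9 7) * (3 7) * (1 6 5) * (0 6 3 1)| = |(1 3 7 6 9)| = 5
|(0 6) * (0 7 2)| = |(0 6 7 2)| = 4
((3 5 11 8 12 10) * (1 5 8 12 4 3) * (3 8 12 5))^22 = ((1 3 12 10)(4 8)(5 11))^22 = (1 12)(3 10)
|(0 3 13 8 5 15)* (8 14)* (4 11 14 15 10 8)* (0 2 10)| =|(0 3 13 15 2 10 8 5)(4 11 14)| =24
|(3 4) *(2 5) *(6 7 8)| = 6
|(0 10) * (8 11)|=|(0 10)(8 11)|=2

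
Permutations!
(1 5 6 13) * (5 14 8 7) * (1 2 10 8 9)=(1 14 9)(2 10 8 7 5 6 13)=[0, 14, 10, 3, 4, 6, 13, 5, 7, 1, 8, 11, 12, 2, 9]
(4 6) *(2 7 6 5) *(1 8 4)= (1 8 4 5 2 7 6)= [0, 8, 7, 3, 5, 2, 1, 6, 4]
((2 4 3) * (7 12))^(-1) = (2 3 4)(7 12)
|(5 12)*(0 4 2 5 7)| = 6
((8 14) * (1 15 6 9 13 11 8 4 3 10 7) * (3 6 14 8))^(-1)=((1 15 14 4 6 9 13 11 3 10 7))^(-1)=(1 7 10 3 11 13 9 6 4 14 15)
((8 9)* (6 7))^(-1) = ((6 7)(8 9))^(-1) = (6 7)(8 9)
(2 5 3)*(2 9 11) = (2 5 3 9 11) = [0, 1, 5, 9, 4, 3, 6, 7, 8, 11, 10, 2]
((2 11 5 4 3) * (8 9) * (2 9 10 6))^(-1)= (2 6 10 8 9 3 4 5 11)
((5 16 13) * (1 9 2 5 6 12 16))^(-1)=((1 9 2 5)(6 12 16 13))^(-1)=(1 5 2 9)(6 13 16 12)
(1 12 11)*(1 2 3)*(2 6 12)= (1 2 3)(6 12 11)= [0, 2, 3, 1, 4, 5, 12, 7, 8, 9, 10, 6, 11]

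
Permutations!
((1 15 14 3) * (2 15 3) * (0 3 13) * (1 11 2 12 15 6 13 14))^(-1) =(0 13 6 2 11 3)(1 15 12 14)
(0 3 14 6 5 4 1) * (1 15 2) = (0 3 14 6 5 4 15 2 1) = [3, 0, 1, 14, 15, 4, 5, 7, 8, 9, 10, 11, 12, 13, 6, 2]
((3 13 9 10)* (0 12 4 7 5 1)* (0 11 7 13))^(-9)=(0 10 13 12 3 9 4)(1 5 7 11)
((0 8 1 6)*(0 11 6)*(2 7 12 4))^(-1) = (0 1 8)(2 4 12 7)(6 11)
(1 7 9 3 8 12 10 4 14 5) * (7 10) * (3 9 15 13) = [0, 10, 2, 8, 14, 1, 6, 15, 12, 9, 4, 11, 7, 3, 5, 13] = (1 10 4 14 5)(3 8 12 7 15 13)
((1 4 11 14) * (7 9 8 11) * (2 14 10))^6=(1 10 9)(2 8 4)(7 14 11)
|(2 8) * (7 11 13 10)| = |(2 8)(7 11 13 10)| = 4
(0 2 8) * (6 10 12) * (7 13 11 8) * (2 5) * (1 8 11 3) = (0 5 2 7 13 3 1 8)(6 10 12) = [5, 8, 7, 1, 4, 2, 10, 13, 0, 9, 12, 11, 6, 3]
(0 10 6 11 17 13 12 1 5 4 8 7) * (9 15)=(0 10 6 11 17 13 12 1 5 4 8 7)(9 15)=[10, 5, 2, 3, 8, 4, 11, 0, 7, 15, 6, 17, 1, 12, 14, 9, 16, 13]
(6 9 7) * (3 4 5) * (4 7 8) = [0, 1, 2, 7, 5, 3, 9, 6, 4, 8] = (3 7 6 9 8 4 5)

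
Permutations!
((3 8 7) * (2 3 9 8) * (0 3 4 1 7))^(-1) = ((0 3 2 4 1 7 9 8))^(-1) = (0 8 9 7 1 4 2 3)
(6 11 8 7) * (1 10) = [0, 10, 2, 3, 4, 5, 11, 6, 7, 9, 1, 8] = (1 10)(6 11 8 7)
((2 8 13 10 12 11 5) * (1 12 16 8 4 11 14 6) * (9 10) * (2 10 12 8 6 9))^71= ((1 8 13 2 4 11 5 10 16 6)(9 12 14))^71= (1 8 13 2 4 11 5 10 16 6)(9 14 12)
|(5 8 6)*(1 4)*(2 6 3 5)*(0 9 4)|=12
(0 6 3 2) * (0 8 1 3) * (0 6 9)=(0 9)(1 3 2 8)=[9, 3, 8, 2, 4, 5, 6, 7, 1, 0]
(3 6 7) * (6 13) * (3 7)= (3 13 6)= [0, 1, 2, 13, 4, 5, 3, 7, 8, 9, 10, 11, 12, 6]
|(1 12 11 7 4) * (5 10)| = 10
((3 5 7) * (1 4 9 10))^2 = ((1 4 9 10)(3 5 7))^2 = (1 9)(3 7 5)(4 10)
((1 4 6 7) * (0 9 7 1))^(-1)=((0 9 7)(1 4 6))^(-1)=(0 7 9)(1 6 4)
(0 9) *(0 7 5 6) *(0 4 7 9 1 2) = (9)(0 1 2)(4 7 5 6) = [1, 2, 0, 3, 7, 6, 4, 5, 8, 9]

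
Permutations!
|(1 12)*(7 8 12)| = |(1 7 8 12)| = 4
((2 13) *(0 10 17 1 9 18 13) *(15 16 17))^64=(0 17 13 15 9)(1 2 16 18 10)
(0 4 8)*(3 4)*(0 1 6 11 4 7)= (0 3 7)(1 6 11 4 8)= [3, 6, 2, 7, 8, 5, 11, 0, 1, 9, 10, 4]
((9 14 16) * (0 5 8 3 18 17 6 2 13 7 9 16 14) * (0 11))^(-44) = (0 18 13)(2 11 3)(5 17 7)(6 9 8)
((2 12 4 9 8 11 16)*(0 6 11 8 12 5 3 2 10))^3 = (0 16 6 10 11)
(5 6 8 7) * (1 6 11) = (1 6 8 7 5 11) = [0, 6, 2, 3, 4, 11, 8, 5, 7, 9, 10, 1]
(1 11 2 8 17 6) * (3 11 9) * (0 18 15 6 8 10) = [18, 9, 10, 11, 4, 5, 1, 7, 17, 3, 0, 2, 12, 13, 14, 6, 16, 8, 15] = (0 18 15 6 1 9 3 11 2 10)(8 17)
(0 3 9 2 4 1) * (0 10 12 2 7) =(0 3 9 7)(1 10 12 2 4) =[3, 10, 4, 9, 1, 5, 6, 0, 8, 7, 12, 11, 2]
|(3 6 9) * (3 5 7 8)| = 6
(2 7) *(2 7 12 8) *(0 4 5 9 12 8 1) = (0 4 5 9 12 1)(2 8) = [4, 0, 8, 3, 5, 9, 6, 7, 2, 12, 10, 11, 1]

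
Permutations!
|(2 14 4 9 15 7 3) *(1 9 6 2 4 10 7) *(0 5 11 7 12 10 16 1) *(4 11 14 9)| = |(0 5 14 16 1 4 6 2 9 15)(3 11 7)(10 12)| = 30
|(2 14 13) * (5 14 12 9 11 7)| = |(2 12 9 11 7 5 14 13)| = 8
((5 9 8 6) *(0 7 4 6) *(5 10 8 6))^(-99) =((0 7 4 5 9 6 10 8))^(-99) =(0 6 4 8 9 7 10 5)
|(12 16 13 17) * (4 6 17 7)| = 7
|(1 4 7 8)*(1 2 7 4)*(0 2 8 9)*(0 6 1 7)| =|(0 2)(1 7 9 6)| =4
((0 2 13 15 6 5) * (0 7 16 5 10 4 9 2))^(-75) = (16)(2 15 10 9 13 6 4)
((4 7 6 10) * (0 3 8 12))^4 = (12)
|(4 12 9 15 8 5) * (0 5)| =|(0 5 4 12 9 15 8)| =7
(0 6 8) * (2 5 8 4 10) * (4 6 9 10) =(0 9 10 2 5 8) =[9, 1, 5, 3, 4, 8, 6, 7, 0, 10, 2]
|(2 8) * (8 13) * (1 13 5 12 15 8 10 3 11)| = |(1 13 10 3 11)(2 5 12 15 8)| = 5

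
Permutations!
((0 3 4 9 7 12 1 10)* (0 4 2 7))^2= ((0 3 2 7 12 1 10 4 9))^2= (0 2 12 10 9 3 7 1 4)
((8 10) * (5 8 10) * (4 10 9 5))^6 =(4 10 9 5 8)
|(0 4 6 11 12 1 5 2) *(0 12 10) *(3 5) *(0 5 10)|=12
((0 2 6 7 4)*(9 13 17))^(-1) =(0 4 7 6 2)(9 17 13)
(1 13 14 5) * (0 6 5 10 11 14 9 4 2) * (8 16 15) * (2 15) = (0 6 5 1 13 9 4 15 8 16 2)(10 11 14) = [6, 13, 0, 3, 15, 1, 5, 7, 16, 4, 11, 14, 12, 9, 10, 8, 2]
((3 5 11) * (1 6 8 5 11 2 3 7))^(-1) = (1 7 11 3 2 5 8 6)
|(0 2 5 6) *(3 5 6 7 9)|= |(0 2 6)(3 5 7 9)|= 12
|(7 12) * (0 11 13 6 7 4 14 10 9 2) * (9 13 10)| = 11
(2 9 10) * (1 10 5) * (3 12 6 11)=[0, 10, 9, 12, 4, 1, 11, 7, 8, 5, 2, 3, 6]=(1 10 2 9 5)(3 12 6 11)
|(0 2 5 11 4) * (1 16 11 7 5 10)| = 14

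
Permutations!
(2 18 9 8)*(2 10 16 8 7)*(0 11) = (0 11)(2 18 9 7)(8 10 16) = [11, 1, 18, 3, 4, 5, 6, 2, 10, 7, 16, 0, 12, 13, 14, 15, 8, 17, 9]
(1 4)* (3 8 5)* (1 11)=(1 4 11)(3 8 5)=[0, 4, 2, 8, 11, 3, 6, 7, 5, 9, 10, 1]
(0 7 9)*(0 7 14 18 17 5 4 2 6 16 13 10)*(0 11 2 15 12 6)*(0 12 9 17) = (0 14 18)(2 12 6 16 13 10 11)(4 15 9 7 17 5) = [14, 1, 12, 3, 15, 4, 16, 17, 8, 7, 11, 2, 6, 10, 18, 9, 13, 5, 0]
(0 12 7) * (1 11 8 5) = (0 12 7)(1 11 8 5) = [12, 11, 2, 3, 4, 1, 6, 0, 5, 9, 10, 8, 7]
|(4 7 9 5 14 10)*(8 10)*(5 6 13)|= 9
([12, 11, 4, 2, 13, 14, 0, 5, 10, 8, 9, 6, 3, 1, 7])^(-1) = (0 6 11 1 13 4 2 3 12)(5 7 14)(8 9 10)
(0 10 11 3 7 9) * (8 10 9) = (0 9)(3 7 8 10 11) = [9, 1, 2, 7, 4, 5, 6, 8, 10, 0, 11, 3]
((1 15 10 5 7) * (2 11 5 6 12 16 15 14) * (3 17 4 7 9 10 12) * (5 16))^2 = (1 2 16 12 9 6 17 7 14 11 15 5 10 3 4)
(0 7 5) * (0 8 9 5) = (0 7)(5 8 9) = [7, 1, 2, 3, 4, 8, 6, 0, 9, 5]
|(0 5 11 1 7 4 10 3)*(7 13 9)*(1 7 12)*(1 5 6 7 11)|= |(0 6 7 4 10 3)(1 13 9 12 5)|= 30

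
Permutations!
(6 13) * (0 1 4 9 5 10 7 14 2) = (0 1 4 9 5 10 7 14 2)(6 13) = [1, 4, 0, 3, 9, 10, 13, 14, 8, 5, 7, 11, 12, 6, 2]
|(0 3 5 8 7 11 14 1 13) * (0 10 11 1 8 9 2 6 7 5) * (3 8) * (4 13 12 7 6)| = 33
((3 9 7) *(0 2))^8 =(3 7 9)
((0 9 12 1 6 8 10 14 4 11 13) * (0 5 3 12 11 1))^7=((0 9 11 13 5 3 12)(1 6 8 10 14 4))^7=(1 6 8 10 14 4)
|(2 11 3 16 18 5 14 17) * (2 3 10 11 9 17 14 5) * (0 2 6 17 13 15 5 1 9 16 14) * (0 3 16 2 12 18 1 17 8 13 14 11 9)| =55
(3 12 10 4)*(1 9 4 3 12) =(1 9 4 12 10 3) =[0, 9, 2, 1, 12, 5, 6, 7, 8, 4, 3, 11, 10]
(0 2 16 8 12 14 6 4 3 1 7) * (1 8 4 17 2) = (0 1 7)(2 16 4 3 8 12 14 6 17) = [1, 7, 16, 8, 3, 5, 17, 0, 12, 9, 10, 11, 14, 13, 6, 15, 4, 2]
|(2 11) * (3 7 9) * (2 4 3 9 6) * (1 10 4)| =|(1 10 4 3 7 6 2 11)| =8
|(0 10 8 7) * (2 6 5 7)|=7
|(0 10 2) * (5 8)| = |(0 10 2)(5 8)| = 6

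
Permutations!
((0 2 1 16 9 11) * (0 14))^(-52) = ((0 2 1 16 9 11 14))^(-52) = (0 9 2 11 1 14 16)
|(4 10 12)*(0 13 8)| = |(0 13 8)(4 10 12)| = 3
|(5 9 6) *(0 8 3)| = 3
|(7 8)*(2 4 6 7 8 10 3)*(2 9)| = |(2 4 6 7 10 3 9)| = 7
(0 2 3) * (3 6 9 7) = (0 2 6 9 7 3) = [2, 1, 6, 0, 4, 5, 9, 3, 8, 7]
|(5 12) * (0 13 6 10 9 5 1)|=8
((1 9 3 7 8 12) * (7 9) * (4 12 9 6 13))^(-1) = (1 12 4 13 6 3 9 8 7) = ((1 7 8 9 3 6 13 4 12))^(-1)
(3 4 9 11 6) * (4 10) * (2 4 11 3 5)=[0, 1, 4, 10, 9, 2, 5, 7, 8, 3, 11, 6]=(2 4 9 3 10 11 6 5)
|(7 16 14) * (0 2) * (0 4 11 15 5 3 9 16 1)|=|(0 2 4 11 15 5 3 9 16 14 7 1)|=12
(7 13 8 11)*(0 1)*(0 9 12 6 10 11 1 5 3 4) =(0 5 3 4)(1 9 12 6 10 11 7 13 8) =[5, 9, 2, 4, 0, 3, 10, 13, 1, 12, 11, 7, 6, 8]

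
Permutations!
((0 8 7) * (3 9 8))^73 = ((0 3 9 8 7))^73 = (0 8 3 7 9)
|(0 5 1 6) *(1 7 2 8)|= 7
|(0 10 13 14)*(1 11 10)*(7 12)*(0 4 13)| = |(0 1 11 10)(4 13 14)(7 12)| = 12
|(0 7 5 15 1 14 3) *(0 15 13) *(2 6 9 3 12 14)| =|(0 7 5 13)(1 2 6 9 3 15)(12 14)| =12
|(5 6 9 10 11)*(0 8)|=10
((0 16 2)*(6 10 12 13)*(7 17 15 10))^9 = (6 17 10 13 7 15 12)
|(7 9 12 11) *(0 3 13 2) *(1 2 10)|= |(0 3 13 10 1 2)(7 9 12 11)|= 12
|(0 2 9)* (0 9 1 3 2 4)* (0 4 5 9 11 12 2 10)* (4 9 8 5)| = 18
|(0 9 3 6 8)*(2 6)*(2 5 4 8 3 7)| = |(0 9 7 2 6 3 5 4 8)| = 9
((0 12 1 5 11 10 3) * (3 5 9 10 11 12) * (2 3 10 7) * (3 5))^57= ((0 10 3)(1 9 7 2 5 12))^57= (1 2)(5 9)(7 12)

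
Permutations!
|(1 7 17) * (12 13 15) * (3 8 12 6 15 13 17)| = 6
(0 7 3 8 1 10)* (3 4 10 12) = (0 7 4 10)(1 12 3 8) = [7, 12, 2, 8, 10, 5, 6, 4, 1, 9, 0, 11, 3]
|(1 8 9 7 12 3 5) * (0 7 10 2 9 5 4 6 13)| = |(0 7 12 3 4 6 13)(1 8 5)(2 9 10)| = 21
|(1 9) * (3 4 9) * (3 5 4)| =|(1 5 4 9)| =4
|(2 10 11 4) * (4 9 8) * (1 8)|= 7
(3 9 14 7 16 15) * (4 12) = (3 9 14 7 16 15)(4 12) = [0, 1, 2, 9, 12, 5, 6, 16, 8, 14, 10, 11, 4, 13, 7, 3, 15]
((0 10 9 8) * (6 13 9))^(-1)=(0 8 9 13 6 10)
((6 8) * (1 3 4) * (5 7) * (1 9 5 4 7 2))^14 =(9)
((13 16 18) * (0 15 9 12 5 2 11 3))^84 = ((0 15 9 12 5 2 11 3)(13 16 18))^84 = (18)(0 5)(2 15)(3 12)(9 11)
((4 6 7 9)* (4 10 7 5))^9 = (10)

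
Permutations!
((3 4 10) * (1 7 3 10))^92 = ((10)(1 7 3 4))^92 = (10)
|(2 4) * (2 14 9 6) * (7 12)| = 10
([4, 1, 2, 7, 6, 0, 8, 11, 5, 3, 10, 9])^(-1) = [5, 1, 2, 9, 0, 8, 4, 3, 6, 11, 10, 7]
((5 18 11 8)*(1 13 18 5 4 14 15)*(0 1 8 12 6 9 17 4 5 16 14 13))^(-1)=((0 1)(4 13 18 11 12 6 9 17)(5 16 14 15 8))^(-1)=(0 1)(4 17 9 6 12 11 18 13)(5 8 15 14 16)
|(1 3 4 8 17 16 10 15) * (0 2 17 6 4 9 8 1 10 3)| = |(0 2 17 16 3 9 8 6 4 1)(10 15)| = 10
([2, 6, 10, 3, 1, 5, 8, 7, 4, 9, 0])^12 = (10)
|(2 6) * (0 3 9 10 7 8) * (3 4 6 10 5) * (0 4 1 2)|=24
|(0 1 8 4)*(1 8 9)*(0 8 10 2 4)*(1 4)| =|(0 10 2 1 9 4 8)| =7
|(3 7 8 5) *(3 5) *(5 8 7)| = 3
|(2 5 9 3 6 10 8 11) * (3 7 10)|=|(2 5 9 7 10 8 11)(3 6)|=14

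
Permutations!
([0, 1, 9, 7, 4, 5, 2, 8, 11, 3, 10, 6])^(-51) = (2 11 7 9 6 8 3)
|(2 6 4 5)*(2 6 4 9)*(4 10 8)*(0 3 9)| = 9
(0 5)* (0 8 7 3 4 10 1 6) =[5, 6, 2, 4, 10, 8, 0, 3, 7, 9, 1] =(0 5 8 7 3 4 10 1 6)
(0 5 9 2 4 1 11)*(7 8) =[5, 11, 4, 3, 1, 9, 6, 8, 7, 2, 10, 0] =(0 5 9 2 4 1 11)(7 8)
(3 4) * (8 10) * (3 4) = (8 10) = [0, 1, 2, 3, 4, 5, 6, 7, 10, 9, 8]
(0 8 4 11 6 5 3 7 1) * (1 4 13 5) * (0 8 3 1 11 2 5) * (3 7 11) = [7, 8, 5, 11, 2, 1, 3, 4, 13, 9, 10, 6, 12, 0] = (0 7 4 2 5 1 8 13)(3 11 6)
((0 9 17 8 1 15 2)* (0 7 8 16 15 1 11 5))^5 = ((0 9 17 16 15 2 7 8 11 5))^5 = (0 2)(5 15)(7 9)(8 17)(11 16)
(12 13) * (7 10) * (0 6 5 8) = [6, 1, 2, 3, 4, 8, 5, 10, 0, 9, 7, 11, 13, 12] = (0 6 5 8)(7 10)(12 13)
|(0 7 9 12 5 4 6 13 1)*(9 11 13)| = 5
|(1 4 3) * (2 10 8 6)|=|(1 4 3)(2 10 8 6)|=12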